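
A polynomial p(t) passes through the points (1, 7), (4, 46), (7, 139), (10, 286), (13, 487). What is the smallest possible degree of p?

Forward differences of the values at t = 1, 4, 7, 10, 13:
  p  : 7  46  139  286  487
  Δ  : 39  93  147  201
  Δ^2: 54  54  54
  Δ^3: 0  0
  Δ^4: 0
The second differences are constant (54) and nonzero, while all higher differences vanish, so the minimal degree is 2.

2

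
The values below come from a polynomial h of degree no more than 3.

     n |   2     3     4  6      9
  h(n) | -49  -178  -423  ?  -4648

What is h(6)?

The 4 known points determine the degree-3 polynomial uniquely.
Write h(n) = an^3 + bn^2 + cn + d. Substituting each data point gives a linear system:
  8a + 4b + 2c + d = -49
  27a + 9b + 3c + d = -178
  64a + 16b + 4c + d = -423
  729a + 81b + 9c + d = -4648
Solving the system yields a = -6, b = -4, c = 5, d = 5.
So h(n) = -6n^3 - 4n^2 + 5n + 5.
Then h(6) = -1405.

-1405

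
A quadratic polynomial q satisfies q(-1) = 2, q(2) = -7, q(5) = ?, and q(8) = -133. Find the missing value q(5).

The 3 known points determine the degree-2 polynomial uniquely.
Write q(s) = as^2 + bs + c. Substituting each data point gives a linear system:
  a - b + c = 2
  4a + 2b + c = -7
  64a + 8b + c = -133
Solving the system yields a = -2, b = -1, c = 3.
So q(s) = -2s^2 - s + 3.
Then q(5) = -52.

-52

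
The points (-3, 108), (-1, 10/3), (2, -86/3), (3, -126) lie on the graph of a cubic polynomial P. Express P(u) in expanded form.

Using the Lagrange interpolation formula with nodes -3, -1, 2, 3:
  L_0(u) = (u + 1)(u - 2)(u - 3) / -60
  L_1(u) = (u + 3)(u - 2)(u - 3) / 24
  L_2(u) = (u + 3)(u + 1)(u - 3) / -15
  L_3(u) = (u + 3)(u + 1)(u - 2) / 24
Then P(u) = 108·L_0(u) + 10/3·L_1(u) - 86/3·L_2(u) - 126·L_3(u).
Expanding and collecting terms gives P(u) = -5u^3 - (5/3)u^2 + 6u + 6.
Check: P(-1) = 10/3. ✓

P(u) = -5u^3 - (5/3)u^2 + 6u + 6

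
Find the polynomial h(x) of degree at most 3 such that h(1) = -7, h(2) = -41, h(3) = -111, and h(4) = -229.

Write h(x) = ax^3 + bx^2 + cx + d. Substituting each data point gives a linear system:
  a + b + c + d = -7
  8a + 4b + 2c + d = -41
  27a + 9b + 3c + d = -111
  64a + 16b + 4c + d = -229
Solving the system yields a = -2, b = -6, c = -2, d = 3.
So h(x) = -2x^3 - 6x^2 - 2x + 3.
Check: h(2) = -41. ✓

h(x) = -2x^3 - 6x^2 - 2x + 3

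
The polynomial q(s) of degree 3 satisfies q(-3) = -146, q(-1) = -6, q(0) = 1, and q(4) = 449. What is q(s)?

Write q(s) = as^3 + bs^2 + cs + d. Substituting each data point gives a linear system:
  -27a + 9b - 3c + d = -146
  -a + b - c + d = -6
  d = 1
  64a + 16b + 4c + d = 449
Solving the system yields a = 6, b = 3, c = 4, d = 1.
So q(s) = 6s^3 + 3s^2 + 4s + 1.
Check: q(-1) = -6. ✓

q(s) = 6s^3 + 3s^2 + 4s + 1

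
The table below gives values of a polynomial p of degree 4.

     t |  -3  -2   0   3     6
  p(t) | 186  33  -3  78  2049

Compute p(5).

Using the Lagrange interpolation formula with nodes -3, -2, 0, 3, 6:
  L_0(t) = (t + 2)t(t - 3)(t - 6) / 162
  L_1(t) = (t + 3)t(t - 3)(t - 6) / -80
  L_2(t) = (t + 3)(t + 2)(t - 3)(t - 6) / 108
  L_3(t) = (t + 3)(t + 2)t(t - 6) / -270
  L_4(t) = (t + 3)(t + 2)t(t - 3) / 1296
Then p(t) = 186·L_0(t) + 33·L_1(t) - 3·L_2(t) + 78·L_3(t) + 2049·L_4(t).
Expanding and collecting terms gives p(t) = 2t^4 - 2t^3 - 3t^2 - 3.
Evaluating at t = 5: p(5) = 922.

922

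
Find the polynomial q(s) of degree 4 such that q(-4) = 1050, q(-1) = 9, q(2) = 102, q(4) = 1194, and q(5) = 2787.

Write q(s) = as^4 + bs^3 + cs^2 + ds + e. Substituting each data point gives a linear system:
  256a - 64b + 16c - 4d + e = 1050
  a - b + c - d + e = 9
  16a + 8b + 4c + 2d + e = 102
  256a + 64b + 16c + 4d + e = 1194
  625a + 125b + 25c + 5d + e = 2787
Solving the system yields a = 4, b = 1, c = 6, d = 2, e = 2.
So q(s) = 4s^4 + s^3 + 6s^2 + 2s + 2.
Check: q(5) = 2787. ✓

q(s) = 4s^4 + s^3 + 6s^2 + 2s + 2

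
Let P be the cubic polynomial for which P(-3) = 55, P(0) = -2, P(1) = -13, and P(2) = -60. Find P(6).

-1088

Using the Lagrange interpolation formula with nodes -3, 0, 1, 2:
  L_0(s) = s(s - 1)(s - 2) / -60
  L_1(s) = (s + 3)(s - 1)(s - 2) / 6
  L_2(s) = (s + 3)s(s - 2) / -4
  L_3(s) = (s + 3)s(s - 1) / 10
Then P(s) = 55·L_0(s) - 2·L_1(s) - 13·L_2(s) - 60·L_3(s).
Expanding and collecting terms gives P(s) = -4s^3 - 6s^2 - s - 2.
Evaluating at s = 6: P(6) = -1088.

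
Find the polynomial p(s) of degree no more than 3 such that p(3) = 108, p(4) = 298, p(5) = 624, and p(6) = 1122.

p(s) = 6s^3 - 4s^2 - 4s - 6

Using the Lagrange interpolation formula with nodes 3, 4, 5, 6:
  L_0(s) = (s - 4)(s - 5)(s - 6) / -6
  L_1(s) = (s - 3)(s - 5)(s - 6) / 2
  L_2(s) = (s - 3)(s - 4)(s - 6) / -2
  L_3(s) = (s - 3)(s - 4)(s - 5) / 6
Then p(s) = 108·L_0(s) + 298·L_1(s) + 624·L_2(s) + 1122·L_3(s).
Expanding and collecting terms gives p(s) = 6s³ - 4s² - 4s - 6.
Check: p(6) = 1122. ✓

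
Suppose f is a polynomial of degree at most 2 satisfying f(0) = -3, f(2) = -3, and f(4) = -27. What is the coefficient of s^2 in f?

Write f(s) = as^2 + bs + c. Substituting each data point gives a linear system:
  c = -3
  4a + 2b + c = -3
  16a + 4b + c = -27
Solving the system yields a = -3, b = 6, c = -3.
So f(s) = -3s² + 6s - 3.
The leading coefficient is -3.

-3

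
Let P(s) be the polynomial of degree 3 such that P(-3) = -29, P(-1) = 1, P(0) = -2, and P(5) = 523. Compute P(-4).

Using the Lagrange interpolation formula with nodes -3, -1, 0, 5:
  L_0(s) = (s + 1)s(s - 5) / -48
  L_1(s) = (s + 3)s(s - 5) / 12
  L_2(s) = (s + 3)(s + 1)(s - 5) / -15
  L_3(s) = (s + 3)(s + 1)s / 240
Then P(s) = -29·L_0(s) + 1·L_1(s) - 2·L_2(s) + 523·L_3(s).
Expanding and collecting terms gives P(s) = 3s³ + 6s² - 2.
Evaluating at s = -4: P(-4) = -98.

-98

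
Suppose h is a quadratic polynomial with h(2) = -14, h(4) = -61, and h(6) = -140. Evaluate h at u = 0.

Write h(u) = au^2 + bu + c. Substituting each data point gives a linear system:
  4a + 2b + c = -14
  16a + 4b + c = -61
  36a + 6b + c = -140
Solving the system yields a = -4, b = 1/2, c = 1.
So h(u) = -4u^2 + (1/2)u + 1.
Then h(0) = 1.

1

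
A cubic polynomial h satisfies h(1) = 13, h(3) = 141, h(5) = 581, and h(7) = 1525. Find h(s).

h(s) = 4s^3 + 3s^2 + 6

Using the Lagrange interpolation formula with nodes 1, 3, 5, 7:
  L_0(s) = (s - 3)(s - 5)(s - 7) / -48
  L_1(s) = (s - 1)(s - 5)(s - 7) / 16
  L_2(s) = (s - 1)(s - 3)(s - 7) / -16
  L_3(s) = (s - 1)(s - 3)(s - 5) / 48
Then h(s) = 13·L_0(s) + 141·L_1(s) + 581·L_2(s) + 1525·L_3(s).
Expanding and collecting terms gives h(s) = 4s^3 + 3s^2 + 6.
Check: h(5) = 581. ✓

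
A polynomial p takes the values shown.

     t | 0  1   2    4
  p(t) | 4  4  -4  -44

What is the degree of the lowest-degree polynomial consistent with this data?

Divided differences on the nodes 0, 1, 2, 4:
  order 0: 4  4  -4  -44
  order 1: 0  -8  -20
  order 2: -4  -4
  order 3: 0
The order-2 divided differences are all -4 (nonzero) and every higher order vanishes, so the data lies on a polynomial of degree exactly 2.

2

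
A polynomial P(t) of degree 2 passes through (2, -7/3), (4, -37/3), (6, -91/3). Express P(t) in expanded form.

P(t) = -t^2 + t - 1/3

Write P(t) = at^2 + bt + c. Substituting each data point gives a linear system:
  4a + 2b + c = -7/3
  16a + 4b + c = -37/3
  36a + 6b + c = -91/3
Solving the system yields a = -1, b = 1, c = -1/3.
So P(t) = -t^2 + t - 1/3.
Check: P(6) = -91/3. ✓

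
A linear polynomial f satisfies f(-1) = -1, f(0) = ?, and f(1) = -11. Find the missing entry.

-6

The 2 known points determine the degree-1 polynomial uniquely.
Write f(u) = au + b. Substituting each data point gives a linear system:
  -a + b = -1
  a + b = -11
Solving the system yields a = -5, b = -6.
So f(u) = -5u - 6.
Then f(0) = -6.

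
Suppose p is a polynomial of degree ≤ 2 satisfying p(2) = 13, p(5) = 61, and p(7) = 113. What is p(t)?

Write p(t) = at^2 + bt + c. Substituting each data point gives a linear system:
  4a + 2b + c = 13
  25a + 5b + c = 61
  49a + 7b + c = 113
Solving the system yields a = 2, b = 2, c = 1.
So p(t) = 2t^2 + 2t + 1.
Check: p(2) = 13. ✓

p(t) = 2t^2 + 2t + 1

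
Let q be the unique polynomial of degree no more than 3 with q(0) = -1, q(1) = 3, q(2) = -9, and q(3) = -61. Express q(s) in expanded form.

q(s) = -4s^3 + 4s^2 + 4s - 1

Using the Lagrange interpolation formula with nodes 0, 1, 2, 3:
  L_0(s) = (s - 1)(s - 2)(s - 3) / -6
  L_1(s) = s(s - 2)(s - 3) / 2
  L_2(s) = s(s - 1)(s - 3) / -2
  L_3(s) = s(s - 1)(s - 2) / 6
Then q(s) = -1·L_0(s) + 3·L_1(s) - 9·L_2(s) - 61·L_3(s).
Expanding and collecting terms gives q(s) = -4s^3 + 4s^2 + 4s - 1.
Check: q(0) = -1. ✓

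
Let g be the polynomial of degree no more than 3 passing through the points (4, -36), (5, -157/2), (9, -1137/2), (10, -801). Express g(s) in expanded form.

Using the Lagrange interpolation formula with nodes 4, 5, 9, 10:
  L_0(s) = (s - 5)(s - 9)(s - 10) / -30
  L_1(s) = (s - 4)(s - 9)(s - 10) / 20
  L_2(s) = (s - 4)(s - 5)(s - 10) / -20
  L_3(s) = (s - 4)(s - 5)(s - 9) / 30
Then g(s) = -36·L_0(s) - 157/2·L_1(s) - 1137/2·L_2(s) - 801·L_3(s).
Expanding and collecting terms gives g(s) = -s³ + 2s² + (1/2)s - 6.
Check: g(10) = -801. ✓

g(s) = -s^3 + 2s^2 + (1/2)s - 6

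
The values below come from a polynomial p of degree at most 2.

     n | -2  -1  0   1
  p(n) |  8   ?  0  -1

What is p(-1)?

3

The 3 known points determine the degree-2 polynomial uniquely.
Write p(n) = an^2 + bn + c. Substituting each data point gives a linear system:
  4a - 2b + c = 8
  c = 0
  a + b + c = -1
Solving the system yields a = 1, b = -2, c = 0.
So p(n) = n² - 2n.
Then p(-1) = 3.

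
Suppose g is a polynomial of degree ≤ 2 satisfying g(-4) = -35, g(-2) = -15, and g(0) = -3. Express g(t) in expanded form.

Using the Lagrange interpolation formula with nodes -4, -2, 0:
  L_0(t) = (t + 2)t / 8
  L_1(t) = (t + 4)t / -4
  L_2(t) = (t + 4)(t + 2) / 8
Then g(t) = -35·L_0(t) - 15·L_1(t) - 3·L_2(t).
Expanding and collecting terms gives g(t) = -t² + 4t - 3.
Check: g(-2) = -15. ✓

g(t) = -t^2 + 4t - 3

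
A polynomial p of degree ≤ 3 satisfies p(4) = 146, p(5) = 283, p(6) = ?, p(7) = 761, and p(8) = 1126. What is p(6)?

484

On equispaced nodes a degree-3 polynomial has vanishing fourth forward difference, so
  p(4) - 4·p(5) + 6·p(6) - 4·p(7) + p(8) = 0.
Substituting the known values and solving for p(6):
  6·p(6) = 2904
  p(6) = 484.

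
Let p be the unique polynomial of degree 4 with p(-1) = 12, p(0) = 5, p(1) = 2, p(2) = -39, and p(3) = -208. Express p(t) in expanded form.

Write p(t) = at^4 + bt^3 + ct^2 + dt + e. Substituting each data point gives a linear system:
  a - b + c - d + e = 12
  e = 5
  a + b + c + d + e = 2
  16a + 8b + 4c + 2d + e = -39
  81a + 27b + 9c + 3d + e = -208
Solving the system yields a = -2, b = -3, c = 4, d = -2, e = 5.
So p(t) = -2t^4 - 3t^3 + 4t^2 - 2t + 5.
Check: p(1) = 2. ✓

p(t) = -2t^4 - 3t^3 + 4t^2 - 2t + 5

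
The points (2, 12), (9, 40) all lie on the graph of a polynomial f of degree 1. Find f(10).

44

Write f(s) = as + b. Substituting each data point gives a linear system:
  2a + b = 12
  9a + b = 40
Solving the system yields a = 4, b = 4.
So f(s) = 4s + 4.
Then f(10) = 44.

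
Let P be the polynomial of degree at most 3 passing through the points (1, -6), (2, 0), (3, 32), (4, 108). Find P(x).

P(x) = 3x^3 - 5x^2 - 4

Using the Lagrange interpolation formula with nodes 1, 2, 3, 4:
  L_0(x) = (x - 2)(x - 3)(x - 4) / -6
  L_1(x) = (x - 1)(x - 3)(x - 4) / 2
  L_2(x) = (x - 1)(x - 2)(x - 4) / -2
  L_3(x) = (x - 1)(x - 2)(x - 3) / 6
Then P(x) = -6·L_0(x) + 0·L_1(x) + 32·L_2(x) + 108·L_3(x).
Expanding and collecting terms gives P(x) = 3x^3 - 5x^2 - 4.
Check: P(4) = 108. ✓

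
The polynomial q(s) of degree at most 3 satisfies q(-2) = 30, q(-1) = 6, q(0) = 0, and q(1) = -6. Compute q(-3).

Using the Lagrange interpolation formula with nodes -2, -1, 0, 1:
  L_0(s) = (s + 1)s(s - 1) / -6
  L_1(s) = (s + 2)s(s - 1) / 2
  L_2(s) = (s + 2)(s + 1)(s - 1) / -2
  L_3(s) = (s + 2)(s + 1)s / 6
Then q(s) = 30·L_0(s) + 6·L_1(s) + 0·L_2(s) - 6·L_3(s).
Expanding and collecting terms gives q(s) = -3s^3 - 3s.
Evaluating at s = -3: q(-3) = 90.

90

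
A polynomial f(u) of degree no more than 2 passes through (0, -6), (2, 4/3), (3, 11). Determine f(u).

Write f(u) = au^2 + bu + c. Substituting each data point gives a linear system:
  c = -6
  4a + 2b + c = 4/3
  9a + 3b + c = 11
Solving the system yields a = 2, b = -1/3, c = -6.
So f(u) = 2u^2 - (1/3)u - 6.
Check: f(3) = 11. ✓

f(u) = 2u^2 - (1/3)u - 6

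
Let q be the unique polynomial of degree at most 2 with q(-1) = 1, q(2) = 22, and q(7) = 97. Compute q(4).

Write q(x) = ax^2 + bx + c. Substituting each data point gives a linear system:
  a - b + c = 1
  4a + 2b + c = 22
  49a + 7b + c = 97
Solving the system yields a = 1, b = 6, c = 6.
So q(x) = x^2 + 6x + 6.
Then q(4) = 46.

46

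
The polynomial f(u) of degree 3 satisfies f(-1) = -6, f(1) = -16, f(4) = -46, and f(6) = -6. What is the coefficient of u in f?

-6

Write f(u) = au^3 + bu^2 + cu + d. Substituting each data point gives a linear system:
  -a + b - c + d = -6
  a + b + c + d = -16
  64a + 16b + 4c + d = -46
  216a + 36b + 6c + d = -6
Solving the system yields a = 1, b = -5, c = -6, d = -6.
So f(u) = u³ - 5u² - 6u - 6.
The coefficient of u is -6.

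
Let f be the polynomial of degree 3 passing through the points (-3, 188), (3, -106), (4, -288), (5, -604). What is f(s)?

f(s) = -6s^3 + 5s^2 + 5s - 4

Write f(s) = as^3 + bs^2 + cs + d. Substituting each data point gives a linear system:
  -27a + 9b - 3c + d = 188
  27a + 9b + 3c + d = -106
  64a + 16b + 4c + d = -288
  125a + 25b + 5c + d = -604
Solving the system yields a = -6, b = 5, c = 5, d = -4.
So f(s) = -6s^3 + 5s^2 + 5s - 4.
Check: f(5) = -604. ✓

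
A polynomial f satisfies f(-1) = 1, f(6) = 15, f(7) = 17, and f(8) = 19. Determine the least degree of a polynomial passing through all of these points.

1

Divided differences on the nodes -1, 6, 7, 8:
  order 0: 1  15  17  19
  order 1: 2  2  2
  order 2: 0  0
  order 3: 0
The order-1 divided differences are all 2 (nonzero) and every higher order vanishes, so the data lies on a polynomial of degree exactly 1.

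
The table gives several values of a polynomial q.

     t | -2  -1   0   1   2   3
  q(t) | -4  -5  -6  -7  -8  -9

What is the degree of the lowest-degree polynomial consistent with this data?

1

Forward differences of the values at t = -2, -1, 0, 1, 2, 3:
  q  : -4  -5  -6  -7  -8  -9
  Δ  : -1  -1  -1  -1  -1
  Δ^2: 0  0  0  0
  Δ^3: 0  0  0
  Δ^4: 0  0
  Δ^5: 0
The first differences are constant (-1) and nonzero, while all higher differences vanish, so the minimal degree is 1.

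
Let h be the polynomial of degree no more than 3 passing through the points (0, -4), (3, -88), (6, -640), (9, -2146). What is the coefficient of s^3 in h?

Write h(s) = as^3 + bs^2 + cs + d. Substituting each data point gives a linear system:
  d = -4
  27a + 9b + 3c + d = -88
  216a + 36b + 6c + d = -640
  729a + 81b + 9c + d = -2146
Solving the system yields a = -3, b = 1, c = -4, d = -4.
So h(s) = -3s³ + s² - 4s - 4.
The leading coefficient is -3.

-3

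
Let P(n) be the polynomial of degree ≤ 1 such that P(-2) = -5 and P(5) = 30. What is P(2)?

Using the Lagrange interpolation formula with nodes -2, 5:
  L_0(n) = (n - 5) / -7
  L_1(n) = (n + 2) / 7
Then P(n) = -5·L_0(n) + 30·L_1(n).
Expanding and collecting terms gives P(n) = 5n + 5.
Evaluating at n = 2: P(2) = 15.

15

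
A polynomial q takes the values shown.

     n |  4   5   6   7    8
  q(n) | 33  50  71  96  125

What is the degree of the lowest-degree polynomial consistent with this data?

2

Forward differences of the values at n = 4, 5, 6, 7, 8:
  q  : 33  50  71  96  125
  Δ  : 17  21  25  29
  Δ^2: 4  4  4
  Δ^3: 0  0
  Δ^4: 0
The second differences are constant (4) and nonzero, while all higher differences vanish, so the minimal degree is 2.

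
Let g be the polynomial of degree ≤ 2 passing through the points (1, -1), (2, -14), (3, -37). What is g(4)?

-70

Forward differences of the values at s = 1, 2, 3:
  g  : -1  -14  -37
  Δ  : -13  -23
  Δ^2: -10
The second differences are constant, confirming degree 2.
Interpolating (Newton forward form) and evaluating at s = 4 gives g(4) = -70.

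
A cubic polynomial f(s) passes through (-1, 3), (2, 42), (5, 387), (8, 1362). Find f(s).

Using the Lagrange interpolation formula with nodes -1, 2, 5, 8:
  L_0(s) = (s - 2)(s - 5)(s - 8) / -162
  L_1(s) = (s + 1)(s - 5)(s - 8) / 54
  L_2(s) = (s + 1)(s - 2)(s - 8) / -54
  L_3(s) = (s + 1)(s - 2)(s - 5) / 162
Then f(s) = 3·L_0(s) + 42·L_1(s) + 387·L_2(s) + 1362·L_3(s).
Expanding and collecting terms gives f(s) = 2s^3 + 5s^2 + 2s + 2.
Check: f(5) = 387. ✓

f(s) = 2s^3 + 5s^2 + 2s + 2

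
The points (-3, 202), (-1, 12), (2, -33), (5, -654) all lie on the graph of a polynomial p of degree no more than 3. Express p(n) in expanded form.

p(n) = -6n^3 + 4n^2 - n + 1

Write p(n) = an^3 + bn^2 + cn + d. Substituting each data point gives a linear system:
  -27a + 9b - 3c + d = 202
  -a + b - c + d = 12
  8a + 4b + 2c + d = -33
  125a + 25b + 5c + d = -654
Solving the system yields a = -6, b = 4, c = -1, d = 1.
So p(n) = -6n³ + 4n² - n + 1.
Check: p(-3) = 202. ✓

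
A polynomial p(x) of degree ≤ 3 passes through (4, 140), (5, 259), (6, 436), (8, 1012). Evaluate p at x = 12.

Using the Lagrange interpolation formula with nodes 4, 5, 6, 8:
  L_0(x) = (x - 5)(x - 6)(x - 8) / -8
  L_1(x) = (x - 4)(x - 6)(x - 8) / 3
  L_2(x) = (x - 4)(x - 5)(x - 8) / -4
  L_3(x) = (x - 4)(x - 5)(x - 6) / 24
Then p(x) = 140·L_0(x) + 259·L_1(x) + 436·L_2(x) + 1012·L_3(x).
Expanding and collecting terms gives p(x) = 2x^3 - x^2 + 6x + 4.
Evaluating at x = 12: p(12) = 3388.

3388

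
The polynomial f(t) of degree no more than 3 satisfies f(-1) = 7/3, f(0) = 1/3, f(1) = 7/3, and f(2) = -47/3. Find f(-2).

Forward differences of the values at t = -1, 0, 1, 2:
  f  : 7/3  1/3  7/3  -47/3
  Δ  : -2  2  -18
  Δ^2: 4  -20
  Δ^3: -24
The third differences are constant, confirming degree 3.
Interpolating (Newton forward form) and evaluating at t = -2 gives f(-2) = 97/3.

97/3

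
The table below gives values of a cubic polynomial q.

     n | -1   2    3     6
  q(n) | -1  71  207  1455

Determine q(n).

q(n) = 6n^3 + 4n^2 + 2n + 3

Write q(n) = an^3 + bn^2 + cn + d. Substituting each data point gives a linear system:
  -a + b - c + d = -1
  8a + 4b + 2c + d = 71
  27a + 9b + 3c + d = 207
  216a + 36b + 6c + d = 1455
Solving the system yields a = 6, b = 4, c = 2, d = 3.
So q(n) = 6n³ + 4n² + 2n + 3.
Check: q(3) = 207. ✓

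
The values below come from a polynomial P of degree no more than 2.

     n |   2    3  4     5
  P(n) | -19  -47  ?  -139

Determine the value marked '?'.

-87

The 3 known points determine the degree-2 polynomial uniquely.
Write P(n) = an^2 + bn + c. Substituting each data point gives a linear system:
  4a + 2b + c = -19
  9a + 3b + c = -47
  25a + 5b + c = -139
Solving the system yields a = -6, b = 2, c = 1.
So P(n) = -6n² + 2n + 1.
Then P(4) = -87.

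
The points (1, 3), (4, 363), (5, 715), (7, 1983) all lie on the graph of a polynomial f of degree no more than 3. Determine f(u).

f(u) = 6u^3 - 2u^2 + 4u - 5

Write f(u) = au^3 + bu^2 + cu + d. Substituting each data point gives a linear system:
  a + b + c + d = 3
  64a + 16b + 4c + d = 363
  125a + 25b + 5c + d = 715
  343a + 49b + 7c + d = 1983
Solving the system yields a = 6, b = -2, c = 4, d = -5.
So f(u) = 6u^3 - 2u^2 + 4u - 5.
Check: f(4) = 363. ✓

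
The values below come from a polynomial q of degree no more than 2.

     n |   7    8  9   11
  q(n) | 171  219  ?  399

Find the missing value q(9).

The 3 known points determine the degree-2 polynomial uniquely.
Write q(n) = an^2 + bn + c. Substituting each data point gives a linear system:
  49a + 7b + c = 171
  64a + 8b + c = 219
  121a + 11b + c = 399
Solving the system yields a = 3, b = 3, c = 3.
So q(n) = 3n^2 + 3n + 3.
Then q(9) = 273.

273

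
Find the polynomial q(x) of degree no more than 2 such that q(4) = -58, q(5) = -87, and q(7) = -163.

Write q(x) = ax^2 + bx + c. Substituting each data point gives a linear system:
  16a + 4b + c = -58
  25a + 5b + c = -87
  49a + 7b + c = -163
Solving the system yields a = -3, b = -2, c = -2.
So q(x) = -3x^2 - 2x - 2.
Check: q(4) = -58. ✓

q(x) = -3x^2 - 2x - 2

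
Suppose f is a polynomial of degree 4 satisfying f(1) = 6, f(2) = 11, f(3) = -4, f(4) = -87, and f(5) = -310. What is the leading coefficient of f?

Write f(s) = as^4 + bs^3 + cs^2 + ds + e. Substituting each data point gives a linear system:
  a + b + c + d + e = 6
  16a + 8b + 4c + 2d + e = 11
  81a + 27b + 9c + 3d + e = -4
  256a + 64b + 16c + 4d + e = -87
  625a + 125b + 25c + 5d + e = -310
Solving the system yields a = -1, b = 2, c = 3, d = -3, e = 5.
So f(s) = -s^4 + 2s^3 + 3s^2 - 3s + 5.
The leading coefficient is -1.

-1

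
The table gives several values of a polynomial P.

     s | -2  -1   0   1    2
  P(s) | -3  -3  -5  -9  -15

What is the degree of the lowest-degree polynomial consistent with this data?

2

Forward differences of the values at s = -2, -1, 0, 1, 2:
  P  : -3  -3  -5  -9  -15
  Δ  : 0  -2  -4  -6
  Δ^2: -2  -2  -2
  Δ^3: 0  0
  Δ^4: 0
The second differences are constant (-2) and nonzero, while all higher differences vanish, so the minimal degree is 2.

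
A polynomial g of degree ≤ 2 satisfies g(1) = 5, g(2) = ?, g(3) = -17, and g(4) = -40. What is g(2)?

-2

On equispaced nodes a degree-2 polynomial has vanishing third forward difference, so
  - g(1) + 3·g(2) - 3·g(3) + g(4) = 0.
Substituting the known values and solving for g(2):
  3·g(2) = -6
  g(2) = -2.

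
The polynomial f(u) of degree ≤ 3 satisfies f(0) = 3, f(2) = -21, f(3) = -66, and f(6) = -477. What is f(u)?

Write f(u) = au^3 + bu^2 + cu + d. Substituting each data point gives a linear system:
  d = 3
  8a + 4b + 2c + d = -21
  27a + 9b + 3c + d = -66
  216a + 36b + 6c + d = -477
Solving the system yields a = -2, b = -1, c = -2, d = 3.
So f(u) = -2u^3 - u^2 - 2u + 3.
Check: f(6) = -477. ✓

f(u) = -2u^3 - u^2 - 2u + 3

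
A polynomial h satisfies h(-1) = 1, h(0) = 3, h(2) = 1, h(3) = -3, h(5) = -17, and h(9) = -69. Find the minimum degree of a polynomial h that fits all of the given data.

Divided differences on the nodes -1, 0, 2, 3, 5, 9:
  order 0: 1  3  1  -3  -17  -69
  order 1: 2  -1  -4  -7  -13
  order 2: -1  -1  -1  -1
  order 3: 0  0  0
  order 4: 0  0
  order 5: 0
The order-2 divided differences are all -1 (nonzero) and every higher order vanishes, so the data lies on a polynomial of degree exactly 2.

2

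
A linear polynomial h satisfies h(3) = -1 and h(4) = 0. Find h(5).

Using the Lagrange interpolation formula with nodes 3, 4:
  L_0(n) = (n - 4) / -1
  L_1(n) = (n - 3) / 1
Then h(n) = -1·L_0(n) + 0·L_1(n).
Expanding and collecting terms gives h(n) = n - 4.
Evaluating at n = 5: h(5) = 1.

1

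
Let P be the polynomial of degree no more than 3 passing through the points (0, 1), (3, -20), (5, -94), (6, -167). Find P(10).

Write P(s) = as^3 + bs^2 + cs + d. Substituting each data point gives a linear system:
  d = 1
  27a + 9b + 3c + d = -20
  125a + 25b + 5c + d = -94
  216a + 36b + 6c + d = -167
Solving the system yields a = -1, b = 2, c = -4, d = 1.
So P(s) = -s^3 + 2s^2 - 4s + 1.
Then P(10) = -839.

-839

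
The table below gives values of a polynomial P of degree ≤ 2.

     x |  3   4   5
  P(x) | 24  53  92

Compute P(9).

348

Using the Lagrange interpolation formula with nodes 3, 4, 5:
  L_0(x) = (x - 4)(x - 5) / 2
  L_1(x) = (x - 3)(x - 5) / -1
  L_2(x) = (x - 3)(x - 4) / 2
Then P(x) = 24·L_0(x) + 53·L_1(x) + 92·L_2(x).
Expanding and collecting terms gives P(x) = 5x^2 - 6x - 3.
Evaluating at x = 9: P(9) = 348.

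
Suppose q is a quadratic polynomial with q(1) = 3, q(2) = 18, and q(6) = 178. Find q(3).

Write q(u) = au^2 + bu + c. Substituting each data point gives a linear system:
  a + b + c = 3
  4a + 2b + c = 18
  36a + 6b + c = 178
Solving the system yields a = 5, b = 0, c = -2.
So q(u) = 5u^2 - 2.
Then q(3) = 43.

43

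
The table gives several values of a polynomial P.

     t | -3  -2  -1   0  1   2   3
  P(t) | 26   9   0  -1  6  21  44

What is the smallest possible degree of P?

2

Forward differences of the values at t = -3, -2, -1, 0, 1, 2, 3:
  P  : 26  9  0  -1  6  21  44
  Δ  : -17  -9  -1  7  15  23
  Δ^2: 8  8  8  8  8
  Δ^3: 0  0  0  0
  Δ^4: 0  0  0
  Δ^5: 0  0
  Δ^6: 0
The second differences are constant (8) and nonzero, while all higher differences vanish, so the minimal degree is 2.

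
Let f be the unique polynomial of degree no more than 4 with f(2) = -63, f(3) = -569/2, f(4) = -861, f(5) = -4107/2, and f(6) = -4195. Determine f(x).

f(x) = -3x^4 - (3/2)x^3 + x^2 - 3x - 1

Write f(x) = ax^4 + bx^3 + cx^2 + dx + e. Substituting each data point gives a linear system:
  16a + 8b + 4c + 2d + e = -63
  81a + 27b + 9c + 3d + e = -569/2
  256a + 64b + 16c + 4d + e = -861
  625a + 125b + 25c + 5d + e = -4107/2
  1296a + 216b + 36c + 6d + e = -4195
Solving the system yields a = -3, b = -3/2, c = 1, d = -3, e = -1.
So f(x) = -3x⁴ - (3/2)x³ + x² - 3x - 1.
Check: f(3) = -569/2. ✓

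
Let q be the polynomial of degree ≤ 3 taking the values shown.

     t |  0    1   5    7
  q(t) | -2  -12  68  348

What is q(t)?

Write q(t) = at^3 + bt^2 + ct + d. Substituting each data point gives a linear system:
  d = -2
  a + b + c + d = -12
  125a + 25b + 5c + d = 68
  343a + 49b + 7c + d = 348
Solving the system yields a = 2, b = -6, c = -6, d = -2.
So q(t) = 2t³ - 6t² - 6t - 2.
Check: q(7) = 348. ✓

q(t) = 2t^3 - 6t^2 - 6t - 2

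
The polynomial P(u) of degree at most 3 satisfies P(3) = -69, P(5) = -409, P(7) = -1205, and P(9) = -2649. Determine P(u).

Write P(u) = au^3 + bu^2 + cu + d. Substituting each data point gives a linear system:
  27a + 9b + 3c + d = -69
  125a + 25b + 5c + d = -409
  343a + 49b + 7c + d = -1205
  729a + 81b + 9c + d = -2649
Solving the system yields a = -4, b = 3, c = 2, d = 6.
So P(u) = -4u^3 + 3u^2 + 2u + 6.
Check: P(7) = -1205. ✓

P(u) = -4u^3 + 3u^2 + 2u + 6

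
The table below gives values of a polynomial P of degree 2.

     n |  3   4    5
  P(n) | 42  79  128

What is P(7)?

262

Write P(n) = an^2 + bn + c. Substituting each data point gives a linear system:
  9a + 3b + c = 42
  16a + 4b + c = 79
  25a + 5b + c = 128
Solving the system yields a = 6, b = -5, c = 3.
So P(n) = 6n^2 - 5n + 3.
Then P(7) = 262.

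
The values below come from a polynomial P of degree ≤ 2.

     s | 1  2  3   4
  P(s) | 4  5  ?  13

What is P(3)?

The 3 known points determine the degree-2 polynomial uniquely.
Write P(s) = as^2 + bs + c. Substituting each data point gives a linear system:
  a + b + c = 4
  4a + 2b + c = 5
  16a + 4b + c = 13
Solving the system yields a = 1, b = -2, c = 5.
So P(s) = s^2 - 2s + 5.
Then P(3) = 8.

8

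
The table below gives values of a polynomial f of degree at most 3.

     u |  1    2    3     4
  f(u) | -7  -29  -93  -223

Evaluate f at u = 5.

-443

Write f(u) = au^3 + bu^2 + cu + d. Substituting each data point gives a linear system:
  a + b + c + d = -7
  8a + 4b + 2c + d = -29
  27a + 9b + 3c + d = -93
  64a + 16b + 4c + d = -223
Solving the system yields a = -4, b = 3, c = -3, d = -3.
So f(u) = -4u^3 + 3u^2 - 3u - 3.
Then f(5) = -443.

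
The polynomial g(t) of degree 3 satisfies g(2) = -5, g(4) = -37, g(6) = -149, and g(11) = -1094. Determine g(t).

Using the Lagrange interpolation formula with nodes 2, 4, 6, 11:
  L_0(t) = (t - 4)(t - 6)(t - 11) / -72
  L_1(t) = (t - 2)(t - 6)(t - 11) / 28
  L_2(t) = (t - 2)(t - 4)(t - 11) / -40
  L_3(t) = (t - 2)(t - 4)(t - 6) / 315
Then g(t) = -5·L_0(t) - 37·L_1(t) - 149·L_2(t) - 1094·L_3(t).
Expanding and collecting terms gives g(t) = -t³ + 2t² - 5.
Check: g(4) = -37. ✓

g(t) = -t^3 + 2t^2 - 5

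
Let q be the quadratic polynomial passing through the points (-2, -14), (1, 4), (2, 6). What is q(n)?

Write q(n) = an^2 + bn + c. Substituting each data point gives a linear system:
  4a - 2b + c = -14
  a + b + c = 4
  4a + 2b + c = 6
Solving the system yields a = -1, b = 5, c = 0.
So q(n) = -n^2 + 5n.
Check: q(2) = 6. ✓

q(n) = -n^2 + 5n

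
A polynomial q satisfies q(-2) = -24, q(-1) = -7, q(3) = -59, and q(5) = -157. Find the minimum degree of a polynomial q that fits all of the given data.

2

Divided differences on the nodes -2, -1, 3, 5:
  order 0: -24  -7  -59  -157
  order 1: 17  -13  -49
  order 2: -6  -6
  order 3: 0
The order-2 divided differences are all -6 (nonzero) and every higher order vanishes, so the data lies on a polynomial of degree exactly 2.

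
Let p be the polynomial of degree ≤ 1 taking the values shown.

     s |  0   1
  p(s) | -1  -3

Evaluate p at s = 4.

-9

Using the Lagrange interpolation formula with nodes 0, 1:
  L_0(s) = (s - 1) / -1
  L_1(s) = s / 1
Then p(s) = -1·L_0(s) - 3·L_1(s).
Expanding and collecting terms gives p(s) = -2s - 1.
Evaluating at s = 4: p(4) = -9.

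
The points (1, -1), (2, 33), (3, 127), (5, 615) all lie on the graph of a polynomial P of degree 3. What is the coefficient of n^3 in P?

Write P(n) = an^3 + bn^2 + cn + d. Substituting each data point gives a linear system:
  a + b + c + d = -1
  8a + 4b + 2c + d = 33
  27a + 9b + 3c + d = 127
  125a + 25b + 5c + d = 615
Solving the system yields a = 5, b = 0, c = -1, d = -5.
So P(n) = 5n³ - n - 5.
The leading coefficient is 5.

5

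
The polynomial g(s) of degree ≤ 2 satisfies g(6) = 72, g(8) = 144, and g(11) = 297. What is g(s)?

g(s) = 3s^2 - 6s

Using the Lagrange interpolation formula with nodes 6, 8, 11:
  L_0(s) = (s - 8)(s - 11) / 10
  L_1(s) = (s - 6)(s - 11) / -6
  L_2(s) = (s - 6)(s - 8) / 15
Then g(s) = 72·L_0(s) + 144·L_1(s) + 297·L_2(s).
Expanding and collecting terms gives g(s) = 3s^2 - 6s.
Check: g(8) = 144. ✓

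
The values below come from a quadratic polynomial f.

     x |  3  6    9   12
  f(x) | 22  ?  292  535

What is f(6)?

121

The 3 known points determine the degree-2 polynomial uniquely.
Write f(x) = ax^2 + bx + c. Substituting each data point gives a linear system:
  9a + 3b + c = 22
  81a + 9b + c = 292
  144a + 12b + c = 535
Solving the system yields a = 4, b = -3, c = -5.
So f(x) = 4x^2 - 3x - 5.
Then f(6) = 121.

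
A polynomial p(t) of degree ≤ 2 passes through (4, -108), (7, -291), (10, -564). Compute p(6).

Using the Lagrange interpolation formula with nodes 4, 7, 10:
  L_0(t) = (t - 7)(t - 10) / 18
  L_1(t) = (t - 4)(t - 10) / -9
  L_2(t) = (t - 4)(t - 7) / 18
Then p(t) = -108·L_0(t) - 291·L_1(t) - 564·L_2(t).
Expanding and collecting terms gives p(t) = -5t² - 6t - 4.
Evaluating at t = 6: p(6) = -220.

-220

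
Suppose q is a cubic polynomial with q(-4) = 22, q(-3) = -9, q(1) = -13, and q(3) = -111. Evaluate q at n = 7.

Using the Lagrange interpolation formula with nodes -4, -3, 1, 3:
  L_0(n) = (n + 3)(n - 1)(n - 3) / -35
  L_1(n) = (n + 4)(n - 1)(n - 3) / 24
  L_2(n) = (n + 4)(n + 3)(n - 3) / -40
  L_3(n) = (n + 4)(n + 3)(n - 1) / 84
Then q(n) = 22·L_0(n) - 9·L_1(n) - 13·L_2(n) - 111·L_3(n).
Expanding and collecting terms gives q(n) = -2n³ - 6n² + n - 6.
Evaluating at n = 7: q(7) = -979.

-979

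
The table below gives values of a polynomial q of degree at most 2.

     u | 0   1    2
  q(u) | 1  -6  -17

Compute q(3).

-32

Using the Lagrange interpolation formula with nodes 0, 1, 2:
  L_0(u) = (u - 1)(u - 2) / 2
  L_1(u) = u(u - 2) / -1
  L_2(u) = u(u - 1) / 2
Then q(u) = 1·L_0(u) - 6·L_1(u) - 17·L_2(u).
Expanding and collecting terms gives q(u) = -2u^2 - 5u + 1.
Evaluating at u = 3: q(3) = -32.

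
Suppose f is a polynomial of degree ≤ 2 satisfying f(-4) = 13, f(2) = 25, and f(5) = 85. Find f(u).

Using the Lagrange interpolation formula with nodes -4, 2, 5:
  L_0(u) = (u - 2)(u - 5) / 54
  L_1(u) = (u + 4)(u - 5) / -18
  L_2(u) = (u + 4)(u - 2) / 27
Then f(u) = 13·L_0(u) + 25·L_1(u) + 85·L_2(u).
Expanding and collecting terms gives f(u) = 2u^2 + 6u + 5.
Check: f(2) = 25. ✓

f(u) = 2u^2 + 6u + 5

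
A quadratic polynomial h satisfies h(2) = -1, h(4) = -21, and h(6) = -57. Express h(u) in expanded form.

Using the Lagrange interpolation formula with nodes 2, 4, 6:
  L_0(u) = (u - 4)(u - 6) / 8
  L_1(u) = (u - 2)(u - 6) / -4
  L_2(u) = (u - 2)(u - 4) / 8
Then h(u) = -1·L_0(u) - 21·L_1(u) - 57·L_2(u).
Expanding and collecting terms gives h(u) = -2u^2 + 2u + 3.
Check: h(6) = -57. ✓

h(u) = -2u^2 + 2u + 3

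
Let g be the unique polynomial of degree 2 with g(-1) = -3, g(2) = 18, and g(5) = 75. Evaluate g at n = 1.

7

Using the Lagrange interpolation formula with nodes -1, 2, 5:
  L_0(n) = (n - 2)(n - 5) / 18
  L_1(n) = (n + 1)(n - 5) / -9
  L_2(n) = (n + 1)(n - 2) / 18
Then g(n) = -3·L_0(n) + 18·L_1(n) + 75·L_2(n).
Expanding and collecting terms gives g(n) = 2n² + 5n.
Evaluating at n = 1: g(1) = 7.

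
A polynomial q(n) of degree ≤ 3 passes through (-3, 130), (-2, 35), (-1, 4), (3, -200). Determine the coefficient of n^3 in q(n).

Write q(n) = an^3 + bn^2 + cn + d. Substituting each data point gives a linear system:
  -27a + 9b - 3c + d = 130
  -8a + 4b - 2c + d = 35
  -a + b - c + d = 4
  27a + 9b + 3c + d = -200
Solving the system yields a = -6, b = -4, c = -1, d = 1.
So q(n) = -6n^3 - 4n^2 - n + 1.
The leading coefficient is -6.

-6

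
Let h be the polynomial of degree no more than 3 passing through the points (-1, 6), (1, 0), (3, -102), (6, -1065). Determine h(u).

Using the Lagrange interpolation formula with nodes -1, 1, 3, 6:
  L_0(u) = (u - 1)(u - 3)(u - 6) / -56
  L_1(u) = (u + 1)(u - 3)(u - 6) / 20
  L_2(u) = (u + 1)(u - 1)(u - 6) / -24
  L_3(u) = (u + 1)(u - 1)(u - 3) / 105
Then h(u) = 6·L_0(u) + 0·L_1(u) - 102·L_2(u) - 1065·L_3(u).
Expanding and collecting terms gives h(u) = -6u³ + 6u² + 3u - 3.
Check: h(3) = -102. ✓

h(u) = -6u^3 + 6u^2 + 3u - 3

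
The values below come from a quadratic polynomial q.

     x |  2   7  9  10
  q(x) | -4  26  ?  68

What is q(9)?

52

The 3 known points determine the degree-2 polynomial uniquely.
Write q(x) = ax^2 + bx + c. Substituting each data point gives a linear system:
  4a + 2b + c = -4
  49a + 7b + c = 26
  100a + 10b + c = 68
Solving the system yields a = 1, b = -3, c = -2.
So q(x) = x^2 - 3x - 2.
Then q(9) = 52.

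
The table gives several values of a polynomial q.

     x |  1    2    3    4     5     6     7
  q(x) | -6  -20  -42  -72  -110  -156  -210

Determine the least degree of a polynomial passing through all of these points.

2

Forward differences of the values at x = 1, 2, 3, 4, 5, 6, 7:
  q  : -6  -20  -42  -72  -110  -156  -210
  Δ  : -14  -22  -30  -38  -46  -54
  Δ^2: -8  -8  -8  -8  -8
  Δ^3: 0  0  0  0
  Δ^4: 0  0  0
  Δ^5: 0  0
  Δ^6: 0
The second differences are constant (-8) and nonzero, while all higher differences vanish, so the minimal degree is 2.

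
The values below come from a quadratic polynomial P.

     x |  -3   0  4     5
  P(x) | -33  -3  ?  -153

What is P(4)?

-103

The 3 known points determine the degree-2 polynomial uniquely.
Write P(x) = ax^2 + bx + c. Substituting each data point gives a linear system:
  9a - 3b + c = -33
  c = -3
  25a + 5b + c = -153
Solving the system yields a = -5, b = -5, c = -3.
So P(x) = -5x^2 - 5x - 3.
Then P(4) = -103.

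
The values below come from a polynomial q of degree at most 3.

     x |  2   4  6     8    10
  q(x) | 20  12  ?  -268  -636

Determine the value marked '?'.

-68

The 4 known points determine the degree-3 polynomial uniquely.
Write q(x) = ax^3 + bx^2 + cx + d. Substituting each data point gives a linear system:
  8a + 4b + 2c + d = 20
  64a + 16b + 4c + d = 12
  512a + 64b + 8c + d = -268
  1000a + 100b + 10c + d = -636
Solving the system yields a = -1, b = 3, c = 6, d = 4.
So q(x) = -x³ + 3x² + 6x + 4.
Then q(6) = -68.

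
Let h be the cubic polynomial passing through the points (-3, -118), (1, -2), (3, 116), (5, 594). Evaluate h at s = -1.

Write h(s) = as^3 + bs^2 + cs + d. Substituting each data point gives a linear system:
  -27a + 9b - 3c + d = -118
  a + b + c + d = -2
  27a + 9b + 3c + d = 116
  125a + 25b + 5c + d = 594
Solving the system yields a = 5, b = 0, c = -6, d = -1.
So h(s) = 5s^3 - 6s - 1.
Then h(-1) = 0.

0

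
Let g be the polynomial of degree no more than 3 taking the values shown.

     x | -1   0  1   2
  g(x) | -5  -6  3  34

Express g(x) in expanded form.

Using the Lagrange interpolation formula with nodes -1, 0, 1, 2:
  L_0(x) = x(x - 1)(x - 2) / -6
  L_1(x) = (x + 1)(x - 1)(x - 2) / 2
  L_2(x) = (x + 1)x(x - 2) / -2
  L_3(x) = (x + 1)x(x - 1) / 6
Then g(x) = -5·L_0(x) - 6·L_1(x) + 3·L_2(x) + 34·L_3(x).
Expanding and collecting terms gives g(x) = 2x³ + 5x² + 2x - 6.
Check: g(1) = 3. ✓

g(x) = 2x^3 + 5x^2 + 2x - 6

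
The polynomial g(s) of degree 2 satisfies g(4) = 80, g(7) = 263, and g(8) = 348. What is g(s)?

g(s) = 6s^2 - 5s + 4

Using the Lagrange interpolation formula with nodes 4, 7, 8:
  L_0(s) = (s - 7)(s - 8) / 12
  L_1(s) = (s - 4)(s - 8) / -3
  L_2(s) = (s - 4)(s - 7) / 4
Then g(s) = 80·L_0(s) + 263·L_1(s) + 348·L_2(s).
Expanding and collecting terms gives g(s) = 6s^2 - 5s + 4.
Check: g(8) = 348. ✓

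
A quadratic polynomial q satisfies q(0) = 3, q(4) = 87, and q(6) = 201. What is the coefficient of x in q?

-3

Write q(x) = ax^2 + bx + c. Substituting each data point gives a linear system:
  c = 3
  16a + 4b + c = 87
  36a + 6b + c = 201
Solving the system yields a = 6, b = -3, c = 3.
So q(x) = 6x^2 - 3x + 3.
The coefficient of x is -3.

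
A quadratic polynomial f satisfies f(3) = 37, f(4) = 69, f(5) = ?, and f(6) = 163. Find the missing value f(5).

The 3 known points determine the degree-2 polynomial uniquely.
Write f(t) = at^2 + bt + c. Substituting each data point gives a linear system:
  9a + 3b + c = 37
  16a + 4b + c = 69
  36a + 6b + c = 163
Solving the system yields a = 5, b = -3, c = 1.
So f(t) = 5t^2 - 3t + 1.
Then f(5) = 111.

111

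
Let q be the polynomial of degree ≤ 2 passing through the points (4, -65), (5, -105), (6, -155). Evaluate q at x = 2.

Write q(x) = ax^2 + bx + c. Substituting each data point gives a linear system:
  16a + 4b + c = -65
  25a + 5b + c = -105
  36a + 6b + c = -155
Solving the system yields a = -5, b = 5, c = -5.
So q(x) = -5x² + 5x - 5.
Then q(2) = -15.

-15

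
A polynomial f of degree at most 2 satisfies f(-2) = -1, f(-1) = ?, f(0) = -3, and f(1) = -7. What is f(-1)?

-1

On equispaced nodes a degree-2 polynomial has vanishing third forward difference, so
  - f(-2) + 3·f(-1) - 3·f(0) + f(1) = 0.
Substituting the known values and solving for f(-1):
  3·f(-1) = -3
  f(-1) = -1.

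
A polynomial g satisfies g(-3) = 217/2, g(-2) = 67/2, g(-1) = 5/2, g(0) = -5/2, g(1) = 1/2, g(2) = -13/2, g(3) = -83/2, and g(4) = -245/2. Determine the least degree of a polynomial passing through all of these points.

3

Forward differences of the values at n = -3, -2, -1, 0, 1, 2, 3, 4:
  g  : 217/2  67/2  5/2  -5/2  1/2  -13/2  -83/2  -245/2
  Δ  : -75  -31  -5  3  -7  -35  -81
  Δ^2: 44  26  8  -10  -28  -46
  Δ^3: -18  -18  -18  -18  -18
  Δ^4: 0  0  0  0
  Δ^5: 0  0  0
  Δ^6: 0  0
  Δ^7: 0
The third differences are constant (-18) and nonzero, while all higher differences vanish, so the minimal degree is 3.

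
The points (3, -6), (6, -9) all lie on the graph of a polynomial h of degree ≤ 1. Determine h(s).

h(s) = -s - 3

Using the Lagrange interpolation formula with nodes 3, 6:
  L_0(s) = (s - 6) / -3
  L_1(s) = (s - 3) / 3
Then h(s) = -6·L_0(s) - 9·L_1(s).
Expanding and collecting terms gives h(s) = -s - 3.
Check: h(3) = -6. ✓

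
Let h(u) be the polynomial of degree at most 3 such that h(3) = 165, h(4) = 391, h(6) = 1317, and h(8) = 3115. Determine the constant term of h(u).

Write h(u) = au^3 + bu^2 + cu + d. Substituting each data point gives a linear system:
  27a + 9b + 3c + d = 165
  64a + 16b + 4c + d = 391
  216a + 36b + 6c + d = 1317
  512a + 64b + 8c + d = 3115
Solving the system yields a = 6, b = 1, c = -3, d = 3.
So h(u) = 6u³ + u² - 3u + 3.
The constant term is 3.

3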